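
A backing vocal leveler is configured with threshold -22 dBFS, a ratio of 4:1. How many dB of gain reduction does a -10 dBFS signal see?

9 dB

The signal is 12 dB above threshold.
After 4:1 compression the overshoot becomes 12/4 = 3 dB.
So the signal is attenuated by 12 − 3 = 9 dB.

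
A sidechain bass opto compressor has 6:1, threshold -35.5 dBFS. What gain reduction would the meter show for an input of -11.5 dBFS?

The signal is 24 dB above threshold.
At 6:1, output sits 24/6 = 4 dB above threshold.
Gain reduction = 24 − 4 = 20 dB.

20 dB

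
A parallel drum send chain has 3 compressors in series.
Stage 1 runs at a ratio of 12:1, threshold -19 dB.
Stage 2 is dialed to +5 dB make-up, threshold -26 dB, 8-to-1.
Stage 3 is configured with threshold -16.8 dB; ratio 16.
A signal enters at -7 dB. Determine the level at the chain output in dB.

-20 dB

Stage 1: overshoot 12 dB → 12/12 = 1 dB → -18 dB.
Stage 2: 8 dB above -26 dB, reduced 8:1 to 1 dB above → -25 dB; +5 dB make-up → -20 dB.
Stage 3: -20 dB is at or below the -16.8 dB threshold — no compression; output -20 dB.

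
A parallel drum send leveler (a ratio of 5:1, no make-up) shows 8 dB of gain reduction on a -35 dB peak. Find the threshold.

-45 dB

Gain reduction = -35 − (-43) = 8 dB; output overshoot = GR / (R − 1) = 8 / 4 = 2 dB.
Threshold = output − output overshoot = -43 − 2 = -45 dB.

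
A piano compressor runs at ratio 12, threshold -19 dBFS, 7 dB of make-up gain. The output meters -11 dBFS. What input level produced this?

-7 dBFS

Stripping the +7 dB make-up gives -18 dBFS at the gain stage.
The compressed level sits -18 − (-19) = 1 dB over threshold.
Undo the ratio: input overshoot = 1 × 12 = 12 dB, giving input = -7 dBFS.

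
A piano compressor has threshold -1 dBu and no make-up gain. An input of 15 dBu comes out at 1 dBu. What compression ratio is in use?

Input overshoot = 15 − (-1) = 16 dB; output overshoot = 1 − (-1) = 2 dB.
Ratio = 16 / 2 = 8.

8:1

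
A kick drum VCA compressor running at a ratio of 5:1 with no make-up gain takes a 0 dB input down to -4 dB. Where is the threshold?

Input is 5 dB above T (since output overshoot × R = input overshoot: (-4 − T)·5 = 0 − T gives T = -5 dB).
Check: -5 + (0 − (-5))/5 = -5 + 1 = -4 dB. ✓

-5 dB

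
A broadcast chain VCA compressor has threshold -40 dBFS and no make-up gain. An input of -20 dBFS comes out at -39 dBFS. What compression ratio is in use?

20:1

Input overshoot = -20 − (-40) = 20 dB; output overshoot = -39 − (-40) = 1 dB.
Ratio = 20 / 1 = 20.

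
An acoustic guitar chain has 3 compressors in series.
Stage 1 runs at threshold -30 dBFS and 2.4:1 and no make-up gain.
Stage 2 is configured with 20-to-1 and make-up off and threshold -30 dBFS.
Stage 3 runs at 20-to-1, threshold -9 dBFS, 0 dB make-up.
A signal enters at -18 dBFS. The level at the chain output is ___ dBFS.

Stage 1: -18 dBFS is 12 dB over -30 dBFS; at 2.4:1 that becomes 5 dB over, giving -25 dBFS.
Stage 2: -25 dBFS is 5 dB over -30 dBFS; at 20:1 that becomes 0.25 dB over, giving -29.75 dBFS.
Stage 3: below threshold (-29.75 ≤ -9); passes unchanged; output -29.75 dBFS.

-29.75 dBFS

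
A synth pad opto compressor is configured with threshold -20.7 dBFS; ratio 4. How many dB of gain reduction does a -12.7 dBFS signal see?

The signal is 8 dB above threshold.
After 4:1 compression the overshoot becomes 8/4 = 2 dB.
Gain reduction = 8 − 2 = 6 dB.

6 dB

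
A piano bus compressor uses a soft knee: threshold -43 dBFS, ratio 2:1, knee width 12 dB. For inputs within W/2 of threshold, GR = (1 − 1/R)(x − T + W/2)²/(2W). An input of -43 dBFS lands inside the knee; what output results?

x − T + W/2 = -43 − (-43) + 6 = 6.
GR = (1 − 1/2) × 6² / 24 = 0.5 × 36 / 24 = 0.75 dB.
Output = -43 − 0.75 = -43.75 dBFS.

-43.75 dBFS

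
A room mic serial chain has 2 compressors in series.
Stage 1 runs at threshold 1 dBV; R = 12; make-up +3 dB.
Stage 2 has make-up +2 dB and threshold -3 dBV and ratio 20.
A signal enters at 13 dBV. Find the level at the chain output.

Stage 1: overshoot 12 dB → 12/12 = 1 dB → 2 dBV; +3 dB make-up → 5 dBV.
Stage 2: 5 dBV is 8 dB over -3 dBV; at 20:1 that becomes 0.4 dB over, giving -2.6 dBV; +2 dB make-up → -0.6 dBV.

-0.6 dBV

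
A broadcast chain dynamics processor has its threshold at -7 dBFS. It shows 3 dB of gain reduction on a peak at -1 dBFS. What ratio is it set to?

2:1

Input overshoot = -1 − (-7) = 6 dB.
Output overshoot = 6 − 3 = 3 dB.
Ratio = input overshoot / output overshoot = 6 / 3 = 2.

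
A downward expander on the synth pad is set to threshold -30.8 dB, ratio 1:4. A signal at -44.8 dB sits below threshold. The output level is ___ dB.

Undershoot = (-30.8) − (-44.8) = 14 dB.
At 1:4, that expands to 56 dB under threshold.
Output = -30.8 − 56 = -86.8 dB.

-86.8 dB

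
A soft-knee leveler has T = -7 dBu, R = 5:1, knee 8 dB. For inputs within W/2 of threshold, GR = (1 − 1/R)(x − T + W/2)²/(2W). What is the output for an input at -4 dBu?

-6.45 dBu

x − T + W/2 = -4 − (-7) + 4 = 7.
GR = (1 − 1/5) × 7² / 16 = 0.8 × 49 / 16 = 2.45 dB.
Output = -4 − 2.45 = -6.45 dBu.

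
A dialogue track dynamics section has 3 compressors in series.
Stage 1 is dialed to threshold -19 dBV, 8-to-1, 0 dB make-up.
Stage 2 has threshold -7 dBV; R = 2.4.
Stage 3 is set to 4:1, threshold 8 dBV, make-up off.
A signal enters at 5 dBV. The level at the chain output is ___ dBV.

Stage 1: overshoot 24 dB → 24/8 = 3 dB → -16 dBV.
Stage 2: -16 dBV ≤ -7 dBV, so stage 2 doesn't engage; output -16 dBV.
Stage 3: below threshold (-16 ≤ 8); passes unchanged; output -16 dBV.

-16 dBV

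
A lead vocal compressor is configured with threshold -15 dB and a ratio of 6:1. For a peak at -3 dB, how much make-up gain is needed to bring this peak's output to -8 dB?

Overshoot 12 dB → 12/6 = 2 dB after compression, so the compressed level is -15 + 2 = -13 dB.
Make-up = target − compressed = -8 − (-13) = 5 dB.

5 dB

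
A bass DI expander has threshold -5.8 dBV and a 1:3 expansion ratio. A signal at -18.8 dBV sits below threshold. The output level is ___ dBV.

-44.8 dBV

The input is 13 dB below the -5.8 dBV threshold.
A 1:3 expander multiplies undershoot by 3: 13 × 3 = 39 dB below threshold.
Output = -5.8 − 39 = -44.8 dBV.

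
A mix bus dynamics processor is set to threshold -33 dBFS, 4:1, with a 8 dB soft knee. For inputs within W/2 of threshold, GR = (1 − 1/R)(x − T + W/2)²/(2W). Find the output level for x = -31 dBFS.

x − T + W/2 = -31 − (-33) + 4 = 6.
GR = (1 − 1/4) × 6² / 16 = 0.75 × 36 / 16 = 1.6875 dB.
Output = -31 − 1.6875 = -32.6875 dBFS.

-32.6875 dBFS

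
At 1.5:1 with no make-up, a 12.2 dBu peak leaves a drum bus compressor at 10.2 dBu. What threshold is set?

Input is 6 dB above T (since output overshoot × R = input overshoot: (10.2 − T)·1.5 = 12.2 − T gives T = 6.2 dBu).
Check: 6.2 + (12.2 − 6.2)/1.5 = 6.2 + 4 = 10.2 dBu. ✓

6.2 dBu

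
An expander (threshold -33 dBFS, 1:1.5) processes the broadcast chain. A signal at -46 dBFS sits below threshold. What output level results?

The input is 13 dB below the -33 dBFS threshold.
A 1:1.5 expander multiplies undershoot by 1.5: 13 × 1.5 = 19.5 dB below threshold.
Output = -33 − 19.5 = -52.5 dBFS.

-52.5 dBFS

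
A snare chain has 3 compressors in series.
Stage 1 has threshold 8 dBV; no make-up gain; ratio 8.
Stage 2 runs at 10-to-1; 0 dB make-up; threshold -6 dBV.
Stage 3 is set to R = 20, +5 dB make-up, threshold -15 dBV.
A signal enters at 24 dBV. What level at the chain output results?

-9.47 dBV

Stage 1: 24 dBV is 16 dB over 8 dBV; at 8:1 that becomes 2 dB over, giving 10 dBV.
Stage 2: 16 dB above -6 dBV, reduced 10:1 to 1.6 dB above → -4.4 dBV.
Stage 3: -4.4 dBV is 10.6 dB over -15 dBV; at 20:1 that becomes 0.53 dB over, giving -14.47 dBV; +5 dB make-up → -9.47 dBV.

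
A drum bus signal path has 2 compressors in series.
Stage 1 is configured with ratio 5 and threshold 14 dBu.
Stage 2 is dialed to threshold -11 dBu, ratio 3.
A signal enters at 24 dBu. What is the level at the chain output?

-2 dBu

Stage 1: overshoot 10 dB → 10/5 = 2 dB → 16 dBu.
Stage 2: 16 dBu is 27 dB over -11 dBu; at 3:1 that becomes 9 dB over, giving -2 dBu.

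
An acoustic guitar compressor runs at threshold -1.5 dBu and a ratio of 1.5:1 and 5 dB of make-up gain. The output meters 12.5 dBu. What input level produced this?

12 dBu

Remove make-up: 12.5 − 5 = 7.5 dBu.
The compressed level sits 7.5 − (-1.5) = 9 dB over threshold.
Before 1.5:1 compression the overshoot was 9 × 1.5 = 13.5 dB, so input = -1.5 + 13.5 = 12 dBu.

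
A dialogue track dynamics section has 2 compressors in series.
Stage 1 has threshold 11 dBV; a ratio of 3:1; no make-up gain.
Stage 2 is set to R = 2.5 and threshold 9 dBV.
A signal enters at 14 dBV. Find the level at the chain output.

10.2 dBV

Stage 1: 14 dBV is 3 dB over 11 dBV; at 3:1 that becomes 1 dB over, giving 12 dBV.
Stage 2: 3 dB above 9 dBV, reduced 2.5:1 to 1.2 dB above → 10.2 dBV.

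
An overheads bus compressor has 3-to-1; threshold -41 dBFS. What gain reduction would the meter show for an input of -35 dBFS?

4 dB

-35 dBFS exceeds the threshold by 6 dB.
At 3:1, output sits 6/3 = 2 dB above threshold.
GR = overshoot in − overshoot out = 6 − 2 = 4 dB.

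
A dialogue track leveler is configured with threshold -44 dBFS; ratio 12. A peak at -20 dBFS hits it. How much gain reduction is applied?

Overshoot = -20 − (-44) = 24 dB.
At 12:1, output sits 24/12 = 2 dB above threshold.
GR = overshoot in − overshoot out = 24 − 2 = 22 dB.

22 dB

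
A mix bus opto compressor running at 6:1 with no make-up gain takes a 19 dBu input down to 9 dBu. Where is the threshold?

7 dBu

Gain reduction = 19 − 9 = 10 dB; output overshoot = GR / (R − 1) = 10 / 5 = 2 dB.
Threshold = output − output overshoot = 9 − 2 = 7 dBu.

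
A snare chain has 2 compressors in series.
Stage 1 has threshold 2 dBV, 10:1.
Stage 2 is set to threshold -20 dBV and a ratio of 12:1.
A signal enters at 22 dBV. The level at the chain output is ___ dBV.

-18 dBV

Stage 1: 22 dBV is 20 dB over 2 dBV; at 10:1 that becomes 2 dB over, giving 4 dBV.
Stage 2: overshoot 24 dB → 24/12 = 2 dB → -18 dBV.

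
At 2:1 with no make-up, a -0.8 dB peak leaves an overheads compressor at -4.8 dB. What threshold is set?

-8.8 dB

Input is 8 dB above T (since output overshoot × R = input overshoot: (-4.8 − T)·2 = -0.8 − T gives T = -8.8 dB).
Check: -8.8 + (-0.8 − (-8.8))/2 = -8.8 + 4 = -4.8 dB. ✓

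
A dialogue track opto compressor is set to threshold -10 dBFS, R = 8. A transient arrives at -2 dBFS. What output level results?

-9 dBFS

-2 dBFS sits 8 dB over threshold.
8:1 compression reduces that to 8/8 = 1 dB over.
So the level is -10 + 1 = -9 dBFS.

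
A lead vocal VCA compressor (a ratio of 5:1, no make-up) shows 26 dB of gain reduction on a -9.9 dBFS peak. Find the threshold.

Input is 32.5 dB above T (since output overshoot × R = input overshoot: (-35.9 − T)·5 = -9.9 − T gives T = -42.4 dBFS).
Check: -42.4 + (-9.9 − (-42.4))/5 = -42.4 + 6.5 = -35.9 dBFS. ✓

-42.4 dBFS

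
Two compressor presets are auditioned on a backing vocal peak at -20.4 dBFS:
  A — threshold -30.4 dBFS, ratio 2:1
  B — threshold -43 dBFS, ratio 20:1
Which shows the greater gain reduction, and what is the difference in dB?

A: 10 dB over, compressed to 5 dB over, so 5 dB of GR.
B: 22.6 dB over, compressed to 1.13 dB over, so 21.47 dB of GR.
B reduces 16.47 dB more.

B, by 16.47 dB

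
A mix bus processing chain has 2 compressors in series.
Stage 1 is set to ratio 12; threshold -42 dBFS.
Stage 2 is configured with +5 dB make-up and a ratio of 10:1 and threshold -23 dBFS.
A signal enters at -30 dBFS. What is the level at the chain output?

-36 dBFS

Stage 1: overshoot 12 dB → 12/12 = 1 dB → -41 dBFS.
Stage 2: below threshold (-41 ≤ -23); passes unchanged; make-up brings it to -36 dBFS.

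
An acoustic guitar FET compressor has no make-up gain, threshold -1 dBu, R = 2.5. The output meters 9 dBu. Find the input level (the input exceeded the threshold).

24 dBu

Post-compression overshoot = 9 − (-1) = 10 dB.
Input overshoot = R × output overshoot = 25 dB → input = -1 + 25 = 24 dBu.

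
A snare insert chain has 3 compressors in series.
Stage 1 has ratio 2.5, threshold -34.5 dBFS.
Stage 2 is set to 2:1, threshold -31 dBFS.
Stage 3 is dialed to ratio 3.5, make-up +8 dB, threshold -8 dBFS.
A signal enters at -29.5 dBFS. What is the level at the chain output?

Stage 1: 5 dB above -34.5 dBFS, reduced 2.5:1 to 2 dB above → -32.5 dBFS.
Stage 2: below threshold (-32.5 ≤ -31); passes unchanged; output -32.5 dBFS.
Stage 3: -32.5 dBFS ≤ -8 dBFS, so stage 3 doesn't engage; make-up brings it to -24.5 dBFS.

-24.5 dBFS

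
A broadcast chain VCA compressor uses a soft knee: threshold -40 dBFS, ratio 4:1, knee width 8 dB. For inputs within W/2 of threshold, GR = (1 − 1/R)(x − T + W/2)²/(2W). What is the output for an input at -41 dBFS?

-41.421875 dBFS

x − T + W/2 = -41 − (-40) + 4 = 3.
GR = (1 − 1/4) × 3² / 16 = 0.75 × 9 / 16 = 0.421875 dB.
Output = -41 − 0.421875 = -41.421875 dBFS.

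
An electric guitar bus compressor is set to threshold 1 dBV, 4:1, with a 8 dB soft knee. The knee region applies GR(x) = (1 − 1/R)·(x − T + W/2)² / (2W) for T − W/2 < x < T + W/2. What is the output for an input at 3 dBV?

x − T + W/2 = 3 − 1 + 4 = 6.
GR = (1 − 1/4) × 6² / 16 = 0.75 × 36 / 16 = 1.6875 dB.
Output = 3 − 1.6875 = 1.3125 dBV.

1.3125 dBV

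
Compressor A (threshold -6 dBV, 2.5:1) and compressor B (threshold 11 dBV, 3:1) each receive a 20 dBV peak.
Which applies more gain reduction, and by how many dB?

A: overshoot 26 dB → output overshoot 10.4 dB → GR 15.6 dB.
B: overshoot 9 dB → output overshoot 3 dB → GR 6 dB.
A applies 9.6 dB more gain reduction.

A, by 9.6 dB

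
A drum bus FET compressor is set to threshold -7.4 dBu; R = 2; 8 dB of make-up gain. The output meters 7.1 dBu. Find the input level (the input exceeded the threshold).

Before make-up, the level was 7.1 − 8 = -0.9 dBu.
The compressed level sits -0.9 − (-7.4) = 6.5 dB over threshold.
Input overshoot = R × output overshoot = 13 dB → input = -7.4 + 13 = 5.6 dBu.

5.6 dBu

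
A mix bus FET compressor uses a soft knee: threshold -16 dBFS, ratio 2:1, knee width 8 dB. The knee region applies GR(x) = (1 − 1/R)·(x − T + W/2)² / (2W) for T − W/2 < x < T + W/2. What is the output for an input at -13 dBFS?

x − T + W/2 = -13 − (-16) + 4 = 7.
GR = (1 − 1/2) × 7² / 16 = 0.5 × 49 / 16 = 1.53125 dB.
Output = -13 − 1.53125 = -14.53125 dBFS.

-14.53125 dBFS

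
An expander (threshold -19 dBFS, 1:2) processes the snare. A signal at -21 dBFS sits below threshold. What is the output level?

The input is 2 dB below the -19 dBFS threshold.
A 1:2 expander multiplies undershoot by 2: 2 × 2 = 4 dB below threshold.
Output = -19 − 4 = -23 dBFS.

-23 dBFS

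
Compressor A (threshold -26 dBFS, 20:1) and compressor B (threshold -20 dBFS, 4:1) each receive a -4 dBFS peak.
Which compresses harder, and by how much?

A, by 8.9 dB

A: 22 dB over, compressed to 1.1 dB over, so 20.9 dB of GR.
B: 16 dB over, compressed to 4 dB over, so 12 dB of GR.
Difference: 8.9 dB in favour of A.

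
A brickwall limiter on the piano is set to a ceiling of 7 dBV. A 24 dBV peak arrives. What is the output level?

At ∞:1, everything above 7 dBV is held at the ceiling.

7 dBV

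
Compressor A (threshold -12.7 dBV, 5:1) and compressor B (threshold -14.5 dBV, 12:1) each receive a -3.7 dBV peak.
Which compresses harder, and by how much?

B, by 2.7 dB

A: GR = 9 − 9/5 = 7.2 dB.
B: GR = 10.8 − 10.8/12 = 9.9 dB.
Difference: 2.7 dB in favour of B.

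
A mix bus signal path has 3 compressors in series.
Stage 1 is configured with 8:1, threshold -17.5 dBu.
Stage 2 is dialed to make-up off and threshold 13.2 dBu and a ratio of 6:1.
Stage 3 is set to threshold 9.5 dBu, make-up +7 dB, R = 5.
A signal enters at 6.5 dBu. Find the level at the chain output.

Stage 1: overshoot 24 dB → 24/8 = 3 dB → -14.5 dBu.
Stage 2: -14.5 dBu ≤ 13.2 dBu, so stage 2 doesn't engage; output -14.5 dBu.
Stage 3: -14.5 dBu ≤ 9.5 dBu, so stage 3 doesn't engage; make-up brings it to -7.5 dBu.

-7.5 dBu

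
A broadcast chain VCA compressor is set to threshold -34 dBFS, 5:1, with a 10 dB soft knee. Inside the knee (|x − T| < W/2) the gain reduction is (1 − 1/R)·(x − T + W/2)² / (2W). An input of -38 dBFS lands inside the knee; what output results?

-38.04 dBFS

x − T + W/2 = -38 − (-34) + 5 = 1.
GR = (1 − 1/5) × 1² / 20 = 0.8 × 1 / 20 = 0.04 dB.
Output = -38 − 0.04 = -38.04 dBFS.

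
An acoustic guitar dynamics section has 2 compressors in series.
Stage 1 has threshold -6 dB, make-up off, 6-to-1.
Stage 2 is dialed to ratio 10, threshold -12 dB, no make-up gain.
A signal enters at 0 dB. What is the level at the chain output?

-11.3 dB

Stage 1: 6 dB above -6 dB, reduced 6:1 to 1 dB above → -5 dB.
Stage 2: 7 dB above -12 dB, reduced 10:1 to 0.7 dB above → -11.3 dB.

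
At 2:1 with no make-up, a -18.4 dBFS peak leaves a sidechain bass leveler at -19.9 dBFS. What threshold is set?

Gain reduction = -18.4 − (-19.9) = 1.5 dB; output overshoot = GR / (R − 1) = 1.5 / 1 = 1.5 dB.
Threshold = output − output overshoot = -19.9 − 1.5 = -21.4 dBFS.

-21.4 dBFS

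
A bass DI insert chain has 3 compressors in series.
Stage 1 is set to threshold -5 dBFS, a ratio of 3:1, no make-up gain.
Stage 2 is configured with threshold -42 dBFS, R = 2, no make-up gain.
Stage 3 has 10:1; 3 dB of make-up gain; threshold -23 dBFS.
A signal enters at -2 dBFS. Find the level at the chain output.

-20 dBFS

Stage 1: -2 dBFS is 3 dB over -5 dBFS; at 3:1 that becomes 1 dB over, giving -4 dBFS.
Stage 2: 38 dB above -42 dBFS, reduced 2:1 to 19 dB above → -23 dBFS.
Stage 3: -23 dBFS ≤ -23 dBFS, so stage 3 doesn't engage; make-up brings it to -20 dBFS.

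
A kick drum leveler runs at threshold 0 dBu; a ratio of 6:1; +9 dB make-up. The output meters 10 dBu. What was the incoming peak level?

6 dBu

Remove make-up: 10 − 9 = 1 dBu.
That's 1 dB above the 0 dBu threshold.
Before 6:1 compression the overshoot was 1 × 6 = 6 dB, so input = 0 + 6 = 6 dBu.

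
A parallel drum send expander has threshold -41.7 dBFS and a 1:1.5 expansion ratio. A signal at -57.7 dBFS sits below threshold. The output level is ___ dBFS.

Below threshold, a 1:1.5 expander applies gain = (1.5−1)×(T − x) of attenuation.
(1.5−1) × 16 = 8 dB, so output = -57.7 − 8 = -65.7 dBFS.

-65.7 dBFS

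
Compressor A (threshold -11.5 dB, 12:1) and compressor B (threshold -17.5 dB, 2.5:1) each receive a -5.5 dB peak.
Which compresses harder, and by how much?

B, by 1.7 dB

A: GR = 6 − 6/12 = 5.5 dB.
B: GR = 12 − 12/2.5 = 7.2 dB.
Difference: 1.7 dB in favour of B.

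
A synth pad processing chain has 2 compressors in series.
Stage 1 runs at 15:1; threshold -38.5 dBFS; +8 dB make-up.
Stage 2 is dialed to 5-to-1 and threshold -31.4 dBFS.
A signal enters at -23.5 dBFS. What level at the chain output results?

Stage 1: -23.5 dBFS is 15 dB over -38.5 dBFS; at 15:1 that becomes 1 dB over, giving -37.5 dBFS; +8 dB make-up → -29.5 dBFS.
Stage 2: 1.9 dB above -31.4 dBFS, reduced 5:1 to 0.38 dB above → -31.02 dBFS.

-31.02 dBFS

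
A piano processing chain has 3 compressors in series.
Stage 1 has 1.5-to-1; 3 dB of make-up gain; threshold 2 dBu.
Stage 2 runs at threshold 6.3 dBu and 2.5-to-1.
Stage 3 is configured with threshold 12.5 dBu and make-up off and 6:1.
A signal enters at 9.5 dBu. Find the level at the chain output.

Stage 1: 7.5 dB above 2 dBu, reduced 1.5:1 to 5 dB above → 7 dBu; +3 dB make-up → 10 dBu.
Stage 2: overshoot 3.7 dB → 3.7/2.5 = 1.48 dB → 7.78 dBu.
Stage 3: below threshold (7.78 ≤ 12.5); passes unchanged; output 7.78 dBu.

7.78 dBu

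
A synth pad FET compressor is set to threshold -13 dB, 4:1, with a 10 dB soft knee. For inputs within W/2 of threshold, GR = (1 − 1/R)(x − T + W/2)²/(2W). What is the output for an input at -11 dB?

-12.8375 dB

x − T + W/2 = -11 − (-13) + 5 = 7.
GR = (1 − 1/4) × 7² / 20 = 0.75 × 49 / 20 = 1.8375 dB.
Output = -11 − 1.8375 = -12.8375 dB.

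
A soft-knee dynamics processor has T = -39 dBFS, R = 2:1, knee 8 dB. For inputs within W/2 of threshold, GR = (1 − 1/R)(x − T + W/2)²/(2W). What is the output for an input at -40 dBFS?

-40.28125 dBFS

x − T + W/2 = -40 − (-39) + 4 = 3.
GR = (1 − 1/2) × 3² / 16 = 0.5 × 9 / 16 = 0.28125 dB.
Output = -40 − 0.28125 = -40.28125 dBFS.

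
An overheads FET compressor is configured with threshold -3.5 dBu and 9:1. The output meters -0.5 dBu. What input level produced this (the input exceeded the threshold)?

The compressed level sits -0.5 − (-3.5) = 3 dB over threshold.
Undo the ratio: input overshoot = 3 × 9 = 27 dB, giving input = 23.5 dBu.

23.5 dBu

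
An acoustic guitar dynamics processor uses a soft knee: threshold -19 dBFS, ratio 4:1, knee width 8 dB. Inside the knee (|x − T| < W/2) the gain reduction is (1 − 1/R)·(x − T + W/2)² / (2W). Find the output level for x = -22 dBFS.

-22.046875 dBFS

x − T + W/2 = -22 − (-19) + 4 = 1.
GR = (1 − 1/4) × 1² / 16 = 0.75 × 1 / 16 = 0.046875 dB.
Output = -22 − 0.046875 = -22.046875 dBFS.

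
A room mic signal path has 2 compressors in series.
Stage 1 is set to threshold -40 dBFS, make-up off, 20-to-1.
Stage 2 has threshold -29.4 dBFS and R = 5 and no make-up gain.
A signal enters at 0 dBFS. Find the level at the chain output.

-38 dBFS

Stage 1: 0 dBFS is 40 dB over -40 dBFS; at 20:1 that becomes 2 dB over, giving -38 dBFS.
Stage 2: below threshold (-38 ≤ -29.4); passes unchanged; output -38 dBFS.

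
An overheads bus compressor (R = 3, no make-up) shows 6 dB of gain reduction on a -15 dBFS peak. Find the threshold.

Input is 9 dB above T (since output overshoot × R = input overshoot: (-21 − T)·3 = -15 − T gives T = -24 dBFS).
Check: -24 + (-15 − (-24))/3 = -24 + 3 = -21 dBFS. ✓

-24 dBFS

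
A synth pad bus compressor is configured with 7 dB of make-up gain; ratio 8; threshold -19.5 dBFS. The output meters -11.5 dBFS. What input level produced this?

-11.5 dBFS

Before make-up, the level was -11.5 − 7 = -18.5 dBFS.
The compressed level sits -18.5 − (-19.5) = 1 dB over threshold.
Input overshoot = R × output overshoot = 8 dB → input = -19.5 + 8 = -11.5 dBFS.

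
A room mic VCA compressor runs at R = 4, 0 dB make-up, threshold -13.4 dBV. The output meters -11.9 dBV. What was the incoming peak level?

The compressed level sits -11.9 − (-13.4) = 1.5 dB over threshold.
Undo the ratio: input overshoot = 1.5 × 4 = 6 dB, giving input = -7.4 dBV.

-7.4 dBV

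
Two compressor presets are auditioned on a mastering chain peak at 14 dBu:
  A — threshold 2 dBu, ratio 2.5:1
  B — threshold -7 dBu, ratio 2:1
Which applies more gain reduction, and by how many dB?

B, by 3.3 dB

A: overshoot 12 dB → output overshoot 4.8 dB → GR 7.2 dB.
B: overshoot 21 dB → output overshoot 10.5 dB → GR 10.5 dB.
B reduces 3.3 dB more.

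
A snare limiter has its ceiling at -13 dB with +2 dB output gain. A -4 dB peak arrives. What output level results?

-11 dB

The limiter clamps the peak to its -13 dB ceiling.
Output gain then adds 2 dB: -13 + 2 = -11 dB.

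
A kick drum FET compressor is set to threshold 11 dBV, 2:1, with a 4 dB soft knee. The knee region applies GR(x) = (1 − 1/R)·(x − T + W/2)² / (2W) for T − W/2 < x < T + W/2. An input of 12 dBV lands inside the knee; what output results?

x − T + W/2 = 12 − 11 + 2 = 3.
GR = (1 − 1/2) × 3² / 8 = 0.5 × 9 / 8 = 0.5625 dB.
Output = 12 − 0.5625 = 11.4375 dBV.

11.4375 dBV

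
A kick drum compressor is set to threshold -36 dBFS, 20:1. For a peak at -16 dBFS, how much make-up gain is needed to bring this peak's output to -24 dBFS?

The peak compresses to -36 + 20/20 = -35 dBFS.
To reach -24 dBFS requires -24 − (-35) = 11 dB of make-up.

11 dB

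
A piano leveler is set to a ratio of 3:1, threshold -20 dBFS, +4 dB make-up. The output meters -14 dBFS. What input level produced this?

-14 dBFS

Stripping the +4 dB make-up gives -18 dBFS at the gain stage.
The compressed level sits -18 − (-20) = 2 dB over threshold.
Input overshoot = R × output overshoot = 6 dB → input = -20 + 6 = -14 dBFS.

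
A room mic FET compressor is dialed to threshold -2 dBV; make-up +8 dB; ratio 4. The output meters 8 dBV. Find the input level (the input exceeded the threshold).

Remove make-up: 8 − 8 = 0 dBV.
Post-compression overshoot = 0 − (-2) = 2 dB.
Input overshoot = R × output overshoot = 8 dB → input = -2 + 8 = 6 dBV.

6 dBV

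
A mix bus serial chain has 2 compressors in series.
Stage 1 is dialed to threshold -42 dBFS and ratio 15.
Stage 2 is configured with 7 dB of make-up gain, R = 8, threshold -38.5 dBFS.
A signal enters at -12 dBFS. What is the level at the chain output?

Stage 1: 30 dB above -42 dBFS, reduced 15:1 to 2 dB above → -40 dBFS.
Stage 2: -40 dBFS is at or below the -38.5 dBFS threshold — no compression; make-up brings it to -33 dBFS.

-33 dBFS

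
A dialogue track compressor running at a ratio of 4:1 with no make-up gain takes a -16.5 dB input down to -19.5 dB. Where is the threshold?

Gain reduction = -16.5 − (-19.5) = 3 dB; output overshoot = GR / (R − 1) = 3 / 3 = 1 dB.
Threshold = output − output overshoot = -19.5 − 1 = -20.5 dB.

-20.5 dB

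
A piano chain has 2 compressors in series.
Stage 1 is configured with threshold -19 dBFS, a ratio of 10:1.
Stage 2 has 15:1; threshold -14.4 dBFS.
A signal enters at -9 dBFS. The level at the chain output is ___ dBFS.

Stage 1: overshoot 10 dB → 10/10 = 1 dB → -18 dBFS.
Stage 2: -18 dBFS ≤ -14.4 dBFS, so stage 2 doesn't engage; output -18 dBFS.

-18 dBFS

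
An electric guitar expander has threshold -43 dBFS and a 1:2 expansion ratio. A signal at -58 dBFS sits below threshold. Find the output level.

-73 dBFS

Below threshold, a 1:2 expander applies gain = (2−1)×(T − x) of attenuation.
(2−1) × 15 = 15 dB, so output = -58 − 15 = -73 dBFS.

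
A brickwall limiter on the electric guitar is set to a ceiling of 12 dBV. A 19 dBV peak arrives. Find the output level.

12 dBV

The limiter clamps the peak to its 12 dBV ceiling.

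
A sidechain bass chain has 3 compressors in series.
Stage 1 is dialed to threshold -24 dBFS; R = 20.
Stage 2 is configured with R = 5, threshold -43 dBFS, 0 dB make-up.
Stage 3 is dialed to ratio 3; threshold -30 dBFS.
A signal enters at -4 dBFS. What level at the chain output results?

Stage 1: overshoot 20 dB → 20/20 = 1 dB → -23 dBFS.
Stage 2: 20 dB above -43 dBFS, reduced 5:1 to 4 dB above → -39 dBFS.
Stage 3: -39 dBFS is at or below the -30 dBFS threshold — no compression; output -39 dBFS.

-39 dBFS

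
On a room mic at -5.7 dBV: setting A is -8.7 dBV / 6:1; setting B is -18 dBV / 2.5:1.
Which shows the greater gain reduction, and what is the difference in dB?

A: GR = 3 − 3/6 = 2.5 dB.
B: GR = 12.3 − 12.3/2.5 = 7.38 dB.
B applies 4.88 dB more gain reduction.

B, by 4.88 dB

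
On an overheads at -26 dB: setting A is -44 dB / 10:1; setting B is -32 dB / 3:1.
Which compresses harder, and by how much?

A: overshoot 18 dB → output overshoot 1.8 dB → GR 16.2 dB.
B: overshoot 6 dB → output overshoot 2 dB → GR 4 dB.
A applies 12.2 dB more gain reduction.

A, by 12.2 dB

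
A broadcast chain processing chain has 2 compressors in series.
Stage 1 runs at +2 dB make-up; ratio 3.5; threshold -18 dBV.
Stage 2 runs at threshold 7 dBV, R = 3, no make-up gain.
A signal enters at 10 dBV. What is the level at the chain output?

Stage 1: overshoot 28 dB → 28/3.5 = 8 dB → -10 dBV; +2 dB make-up → -8 dBV.
Stage 2: -8 dBV ≤ 7 dBV, so stage 2 doesn't engage; output -8 dBV.

-8 dBV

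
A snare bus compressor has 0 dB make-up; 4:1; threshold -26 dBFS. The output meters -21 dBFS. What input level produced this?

The compressed level sits -21 − (-26) = 5 dB over threshold.
Undo the ratio: input overshoot = 5 × 4 = 20 dB, giving input = -6 dBFS.

-6 dBFS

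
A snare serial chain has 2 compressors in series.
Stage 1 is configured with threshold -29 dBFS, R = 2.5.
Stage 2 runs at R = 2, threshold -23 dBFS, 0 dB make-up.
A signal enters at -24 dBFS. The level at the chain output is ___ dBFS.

-27 dBFS

Stage 1: -24 dBFS is 5 dB over -29 dBFS; at 2.5:1 that becomes 2 dB over, giving -27 dBFS.
Stage 2: -27 dBFS is at or below the -23 dBFS threshold — no compression; output -27 dBFS.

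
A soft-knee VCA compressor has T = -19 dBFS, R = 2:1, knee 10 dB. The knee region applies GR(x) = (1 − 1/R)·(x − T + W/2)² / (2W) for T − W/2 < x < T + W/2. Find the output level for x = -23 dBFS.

-23.025 dBFS

x − T + W/2 = -23 − (-19) + 5 = 1.
GR = (1 − 1/2) × 1² / 20 = 0.5 × 1 / 20 = 0.025 dB.
Output = -23 − 0.025 = -23.025 dBFS.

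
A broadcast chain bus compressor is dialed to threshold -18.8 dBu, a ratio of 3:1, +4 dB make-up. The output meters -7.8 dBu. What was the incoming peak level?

2.2 dBu

Before make-up, the level was -7.8 − 4 = -11.8 dBu.
Post-compression overshoot = -11.8 − (-18.8) = 7 dB.
Input overshoot = R × output overshoot = 21 dB → input = -18.8 + 21 = 2.2 dBu.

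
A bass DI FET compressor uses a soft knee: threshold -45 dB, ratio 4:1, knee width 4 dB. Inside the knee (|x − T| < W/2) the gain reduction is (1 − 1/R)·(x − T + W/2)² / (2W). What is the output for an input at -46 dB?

x − T + W/2 = -46 − (-45) + 2 = 1.
GR = (1 − 1/4) × 1² / 8 = 0.75 × 1 / 8 = 0.09375 dB.
Output = -46 − 0.09375 = -46.09375 dB.

-46.09375 dB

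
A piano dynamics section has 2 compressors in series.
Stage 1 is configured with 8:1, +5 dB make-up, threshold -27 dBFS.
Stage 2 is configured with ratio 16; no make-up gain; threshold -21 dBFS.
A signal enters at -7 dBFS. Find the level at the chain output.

Stage 1: -7 dBFS is 20 dB over -27 dBFS; at 8:1 that becomes 2.5 dB over, giving -24.5 dBFS; +5 dB make-up → -19.5 dBFS.
Stage 2: 1.5 dB above -21 dBFS, reduced 16:1 to 0.09375 dB above → -20.90625 dBFS.

-20.90625 dBFS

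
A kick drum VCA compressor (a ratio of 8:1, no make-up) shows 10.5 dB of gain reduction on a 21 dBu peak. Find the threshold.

Let T be the threshold. Output overshoot = (input overshoot)/R, so 10.5 − T = (21 − T)/8.
8·(10.5 − T) = 21 − T → 7·T = 84 − 21 = 63.
T = 63/7 = 9 dBu.

9 dBu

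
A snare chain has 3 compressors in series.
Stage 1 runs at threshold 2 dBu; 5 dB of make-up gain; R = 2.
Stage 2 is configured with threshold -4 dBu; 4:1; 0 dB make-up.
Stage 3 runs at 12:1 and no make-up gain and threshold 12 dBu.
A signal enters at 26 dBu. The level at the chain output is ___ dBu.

1.75 dBu

Stage 1: 26 dBu is 24 dB over 2 dBu; at 2:1 that becomes 12 dB over, giving 14 dBu; +5 dB make-up → 19 dBu.
Stage 2: 23 dB above -4 dBu, reduced 4:1 to 5.75 dB above → 1.75 dBu.
Stage 3: below threshold (1.75 ≤ 12); passes unchanged; output 1.75 dBu.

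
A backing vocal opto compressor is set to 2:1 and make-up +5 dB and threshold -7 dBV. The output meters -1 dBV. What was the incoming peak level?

Before make-up, the level was -1 − 5 = -6 dBV.
The compressed level sits -6 − (-7) = 1 dB over threshold.
Input overshoot = R × output overshoot = 2 dB → input = -7 + 2 = -5 dBV.

-5 dBV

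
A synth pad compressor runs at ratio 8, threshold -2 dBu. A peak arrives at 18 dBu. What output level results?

18 dBu sits 20 dB over threshold.
The 20 dB excess becomes 2.5 dB after 8:1 reduction.
Output = -2 + 2.5 = 0.5 dBu.

0.5 dBu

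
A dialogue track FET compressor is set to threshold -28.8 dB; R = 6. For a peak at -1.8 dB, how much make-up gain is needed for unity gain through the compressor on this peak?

22.5 dB

Without make-up, output = threshold + overshoot/6 = -28.8 + 4.5 = -24.3 dB.
Gap to target: 22.5 dB.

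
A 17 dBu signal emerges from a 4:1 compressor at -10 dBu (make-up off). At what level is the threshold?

-19 dBu

Let T be the threshold. Output overshoot = (input overshoot)/R, so -10 − T = (17 − T)/4.
4·(-10 − T) = 17 − T → 3·T = -40 − 17 = -57.
T = -57/3 = -19 dBu.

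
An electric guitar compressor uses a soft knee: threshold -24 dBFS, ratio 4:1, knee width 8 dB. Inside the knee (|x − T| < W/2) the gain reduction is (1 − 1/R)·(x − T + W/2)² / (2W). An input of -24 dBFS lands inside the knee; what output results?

-24.75 dBFS

x − T + W/2 = -24 − (-24) + 4 = 4.
GR = (1 − 1/4) × 4² / 16 = 0.75 × 16 / 16 = 0.75 dB.
Output = -24 − 0.75 = -24.75 dBFS.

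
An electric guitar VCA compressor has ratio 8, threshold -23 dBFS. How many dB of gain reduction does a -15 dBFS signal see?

7 dB

-15 dBFS exceeds the threshold by 8 dB.
A 8:1 ratio leaves 1 dB of that excess.
Gain reduction = 8 − 1 = 7 dB.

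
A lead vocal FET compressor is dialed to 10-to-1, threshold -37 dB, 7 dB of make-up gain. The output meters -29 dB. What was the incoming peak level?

Before make-up, the level was -29 − 7 = -36 dB.
That's 1 dB above the -37 dB threshold.
Undo the ratio: input overshoot = 1 × 10 = 10 dB, giving input = -27 dB.

-27 dB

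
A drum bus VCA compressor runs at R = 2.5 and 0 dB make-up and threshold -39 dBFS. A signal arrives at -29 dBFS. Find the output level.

-35 dBFS

Overshoot: -29 − (-39) = 10 dB.
The 10 dB excess becomes 4 dB after 2.5:1 reduction.
That puts the output at -35 dBFS.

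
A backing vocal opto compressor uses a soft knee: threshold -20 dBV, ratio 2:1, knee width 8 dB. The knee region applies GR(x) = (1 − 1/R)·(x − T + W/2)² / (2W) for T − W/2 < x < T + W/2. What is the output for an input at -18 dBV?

x − T + W/2 = -18 − (-20) + 4 = 6.
GR = (1 − 1/2) × 6² / 16 = 0.5 × 36 / 16 = 1.125 dB.
Output = -18 − 1.125 = -19.125 dBV.

-19.125 dBV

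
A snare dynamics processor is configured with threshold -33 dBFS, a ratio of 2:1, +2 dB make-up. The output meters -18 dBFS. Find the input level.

-7 dBFS

Remove make-up: -18 − 2 = -20 dBFS.
Post-compression overshoot = -20 − (-33) = 13 dB.
Before 2:1 compression the overshoot was 13 × 2 = 26 dB, so input = -33 + 26 = -7 dBFS.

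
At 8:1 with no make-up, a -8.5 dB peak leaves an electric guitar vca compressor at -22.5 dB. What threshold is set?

-24.5 dB

Input is 16 dB above T (since output overshoot × R = input overshoot: (-22.5 − T)·8 = -8.5 − T gives T = -24.5 dB).
Check: -24.5 + (-8.5 − (-24.5))/8 = -24.5 + 2 = -22.5 dB. ✓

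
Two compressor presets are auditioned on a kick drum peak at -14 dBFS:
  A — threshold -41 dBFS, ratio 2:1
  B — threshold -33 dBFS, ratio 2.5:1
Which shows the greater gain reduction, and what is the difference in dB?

A: overshoot 27 dB → output overshoot 13.5 dB → GR 13.5 dB.
B: overshoot 19 dB → output overshoot 7.6 dB → GR 11.4 dB.
A reduces 2.1 dB more.

A, by 2.1 dB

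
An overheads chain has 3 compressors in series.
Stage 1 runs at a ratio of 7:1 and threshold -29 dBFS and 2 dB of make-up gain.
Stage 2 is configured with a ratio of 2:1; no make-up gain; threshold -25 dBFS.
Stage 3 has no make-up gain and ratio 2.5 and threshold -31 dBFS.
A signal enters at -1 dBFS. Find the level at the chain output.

Stage 1: -1 dBFS is 28 dB over -29 dBFS; at 7:1 that becomes 4 dB over, giving -25 dBFS; +2 dB make-up → -23 dBFS.
Stage 2: 2 dB above -25 dBFS, reduced 2:1 to 1 dB above → -24 dBFS.
Stage 3: overshoot 7 dB → 7/2.5 = 2.8 dB → -28.2 dBFS.

-28.2 dBFS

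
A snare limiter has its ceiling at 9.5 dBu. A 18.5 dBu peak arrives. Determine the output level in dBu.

9.5 dBu

The limiter clamps the peak to its 9.5 dBu ceiling.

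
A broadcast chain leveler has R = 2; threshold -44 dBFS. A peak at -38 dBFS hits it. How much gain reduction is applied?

3 dB

-38 dBFS exceeds the threshold by 6 dB.
After 2:1 compression the overshoot becomes 6/2 = 3 dB.
So the signal is attenuated by 6 − 3 = 3 dB.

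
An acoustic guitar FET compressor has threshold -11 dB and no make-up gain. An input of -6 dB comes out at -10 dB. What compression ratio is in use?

5:1

Input overshoot = -6 − (-11) = 5 dB; output overshoot = -10 − (-11) = 1 dB.
Ratio = 5 / 1 = 5.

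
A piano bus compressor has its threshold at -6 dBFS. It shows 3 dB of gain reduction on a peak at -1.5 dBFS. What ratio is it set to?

Input overshoot = -1.5 − (-6) = 4.5 dB.
Output overshoot = 4.5 − 3 = 1.5 dB.
Ratio = input overshoot / output overshoot = 4.5 / 1.5 = 3.

3:1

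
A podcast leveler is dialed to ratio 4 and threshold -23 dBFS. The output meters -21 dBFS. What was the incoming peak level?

The compressed level sits -21 − (-23) = 2 dB over threshold.
Before 4:1 compression the overshoot was 2 × 4 = 8 dB, so input = -23 + 8 = -15 dBFS.

-15 dBFS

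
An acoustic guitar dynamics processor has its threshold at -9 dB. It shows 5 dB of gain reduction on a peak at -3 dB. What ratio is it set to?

6:1

Input overshoot = -3 − (-9) = 6 dB.
Output overshoot = 6 − 5 = 1 dB.
Ratio = input overshoot / output overshoot = 6 / 1 = 6.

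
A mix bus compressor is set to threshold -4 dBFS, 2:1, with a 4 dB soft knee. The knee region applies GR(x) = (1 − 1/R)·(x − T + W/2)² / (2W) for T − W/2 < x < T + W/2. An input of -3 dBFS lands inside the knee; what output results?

x − T + W/2 = -3 − (-4) + 2 = 3.
GR = (1 − 1/2) × 3² / 8 = 0.5 × 9 / 8 = 0.5625 dB.
Output = -3 − 0.5625 = -3.5625 dBFS.

-3.5625 dBFS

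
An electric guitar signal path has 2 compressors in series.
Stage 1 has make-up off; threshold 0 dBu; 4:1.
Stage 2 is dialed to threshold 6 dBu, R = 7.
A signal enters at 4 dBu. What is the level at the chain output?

Stage 1: 4 dB above 0 dBu, reduced 4:1 to 1 dB above → 1 dBu.
Stage 2: below threshold (1 ≤ 6); passes unchanged; output 1 dBu.

1 dBu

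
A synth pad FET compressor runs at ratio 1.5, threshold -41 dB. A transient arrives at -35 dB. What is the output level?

-35 dB sits 6 dB over threshold.
1.5:1 compression reduces that to 6/1.5 = 4 dB over.
That puts the output at -37 dB.

-37 dB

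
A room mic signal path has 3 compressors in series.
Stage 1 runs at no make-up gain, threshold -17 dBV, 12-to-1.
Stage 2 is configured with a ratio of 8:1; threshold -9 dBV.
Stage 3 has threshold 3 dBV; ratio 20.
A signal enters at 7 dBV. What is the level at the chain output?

-15 dBV

Stage 1: overshoot 24 dB → 24/12 = 2 dB → -15 dBV.
Stage 2: -15 dBV ≤ -9 dBV, so stage 2 doesn't engage; output -15 dBV.
Stage 3: below threshold (-15 ≤ 3); passes unchanged; output -15 dBV.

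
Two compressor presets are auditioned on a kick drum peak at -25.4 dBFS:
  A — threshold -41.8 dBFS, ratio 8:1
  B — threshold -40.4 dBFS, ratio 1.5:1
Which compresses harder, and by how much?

A: 16.4 dB over, compressed to 2.05 dB over, so 14.35 dB of GR.
B: 15 dB over, compressed to 10 dB over, so 5 dB of GR.
Difference: 9.35 dB in favour of A.

A, by 9.35 dB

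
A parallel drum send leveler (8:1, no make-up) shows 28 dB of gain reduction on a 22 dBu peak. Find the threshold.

Let T be the threshold. Output overshoot = (input overshoot)/R, so -6 − T = (22 − T)/8.
8·(-6 − T) = 22 − T → 7·T = -48 − 22 = -70.
T = -70/7 = -10 dBu.

-10 dBu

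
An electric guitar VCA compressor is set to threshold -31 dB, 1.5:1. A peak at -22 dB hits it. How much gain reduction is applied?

Overshoot = -22 − (-31) = 9 dB.
After 1.5:1 compression the overshoot becomes 9/1.5 = 6 dB.
So the signal is attenuated by 9 − 6 = 3 dB.

3 dB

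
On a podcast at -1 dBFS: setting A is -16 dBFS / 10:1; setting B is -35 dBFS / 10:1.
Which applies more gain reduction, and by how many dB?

A: GR = 15 − 15/10 = 13.5 dB.
B: GR = 34 − 34/10 = 30.6 dB.
Difference: 17.1 dB in favour of B.

B, by 17.1 dB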